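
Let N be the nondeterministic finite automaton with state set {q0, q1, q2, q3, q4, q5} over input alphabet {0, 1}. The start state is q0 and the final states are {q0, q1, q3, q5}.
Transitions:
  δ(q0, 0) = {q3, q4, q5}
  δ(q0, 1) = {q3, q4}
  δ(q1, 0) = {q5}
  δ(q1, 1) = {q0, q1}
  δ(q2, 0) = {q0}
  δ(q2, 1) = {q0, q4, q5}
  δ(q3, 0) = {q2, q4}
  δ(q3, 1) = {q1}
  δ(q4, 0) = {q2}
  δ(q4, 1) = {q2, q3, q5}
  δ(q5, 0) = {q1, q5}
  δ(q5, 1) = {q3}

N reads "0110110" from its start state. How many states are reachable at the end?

Start: {q0}
read 0: {q3, q4, q5}
read 1: {q1, q2, q3, q5}
read 1: {q0, q1, q3, q4, q5}
read 0: {q1, q2, q3, q4, q5}
read 1: {q0, q1, q2, q3, q4, q5}
read 1: {q0, q1, q2, q3, q4, q5}
read 0: {q0, q1, q2, q3, q4, q5}
Final reachable set {q0, q1, q2, q3, q4, q5} has 6 states.

6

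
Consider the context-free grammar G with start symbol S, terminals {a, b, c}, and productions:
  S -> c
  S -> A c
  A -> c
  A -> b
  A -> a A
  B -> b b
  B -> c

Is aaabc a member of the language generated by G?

yes

S ⇒ Ac ⇒ aAc ⇒ aaAc ⇒ aaaAc ⇒ aaabc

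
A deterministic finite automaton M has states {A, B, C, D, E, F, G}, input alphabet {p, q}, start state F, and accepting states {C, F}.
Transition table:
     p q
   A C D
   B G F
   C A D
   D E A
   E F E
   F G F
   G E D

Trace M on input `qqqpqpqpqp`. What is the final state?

G

F --q--> F
F --q--> F
F --q--> F
F --p--> G
G --q--> D
D --p--> E
E --q--> E
E --p--> F
F --q--> F
F --p--> G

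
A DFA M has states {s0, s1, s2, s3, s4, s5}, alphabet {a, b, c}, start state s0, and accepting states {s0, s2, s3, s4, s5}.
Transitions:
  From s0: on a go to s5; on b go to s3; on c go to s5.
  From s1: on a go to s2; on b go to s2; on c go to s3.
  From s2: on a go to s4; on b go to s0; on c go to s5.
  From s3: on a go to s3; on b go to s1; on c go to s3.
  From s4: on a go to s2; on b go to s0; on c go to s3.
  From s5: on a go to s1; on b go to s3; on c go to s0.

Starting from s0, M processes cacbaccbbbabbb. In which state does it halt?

s1

s0 --c--> s5
s5 --a--> s1
s1 --c--> s3
s3 --b--> s1
s1 --a--> s2
s2 --c--> s5
s5 --c--> s0
s0 --b--> s3
s3 --b--> s1
s1 --b--> s2
s2 --a--> s4
s4 --b--> s0
s0 --b--> s3
s3 --b--> s1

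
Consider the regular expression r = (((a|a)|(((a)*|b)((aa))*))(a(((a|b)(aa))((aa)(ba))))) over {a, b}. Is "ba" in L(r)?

No split of ba into u·v has ((a|a)|(((a)*|b)((aa))*)) matching u and (a(((a|b)(aa))((aa)(ba)))) matching v.

no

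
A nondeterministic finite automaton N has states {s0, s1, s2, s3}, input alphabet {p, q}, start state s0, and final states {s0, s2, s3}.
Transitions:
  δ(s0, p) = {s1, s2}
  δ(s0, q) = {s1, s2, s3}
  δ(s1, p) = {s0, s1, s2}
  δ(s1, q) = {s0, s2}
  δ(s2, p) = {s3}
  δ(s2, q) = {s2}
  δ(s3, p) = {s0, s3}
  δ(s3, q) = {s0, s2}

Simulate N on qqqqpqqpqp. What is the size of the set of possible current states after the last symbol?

Start: {s0}
read q: {s1, s2, s3}
read q: {s0, s2}
read q: {s1, s2, s3}
read q: {s0, s2}
read p: {s1, s2, s3}
read q: {s0, s2}
read q: {s1, s2, s3}
read p: {s0, s1, s2, s3}
read q: {s0, s1, s2, s3}
read p: {s0, s1, s2, s3}
Final reachable set {s0, s1, s2, s3} has 4 states.

4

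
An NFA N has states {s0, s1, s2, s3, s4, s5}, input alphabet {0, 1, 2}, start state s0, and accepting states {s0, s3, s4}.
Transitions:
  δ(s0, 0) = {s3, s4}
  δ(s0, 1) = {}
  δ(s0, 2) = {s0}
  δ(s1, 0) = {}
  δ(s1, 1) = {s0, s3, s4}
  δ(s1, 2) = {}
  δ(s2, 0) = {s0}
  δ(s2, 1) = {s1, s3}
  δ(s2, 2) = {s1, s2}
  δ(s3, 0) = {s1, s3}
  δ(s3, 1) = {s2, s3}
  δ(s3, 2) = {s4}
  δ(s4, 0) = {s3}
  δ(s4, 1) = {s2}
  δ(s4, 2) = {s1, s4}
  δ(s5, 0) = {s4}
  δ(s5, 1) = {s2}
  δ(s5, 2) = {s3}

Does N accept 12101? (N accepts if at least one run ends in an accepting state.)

Start: {s0}
read 1: {}
The reachable set is empty and stays empty for the remaining 4 symbols.
Reachable ∩ accepting = {} — empty.

rejected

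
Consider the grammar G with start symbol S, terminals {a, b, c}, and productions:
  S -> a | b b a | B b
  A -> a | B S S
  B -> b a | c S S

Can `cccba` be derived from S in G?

no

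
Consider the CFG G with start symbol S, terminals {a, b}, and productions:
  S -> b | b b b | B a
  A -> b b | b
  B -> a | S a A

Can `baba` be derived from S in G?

S ⇒ Ba ⇒ SaAa ⇒ baAa ⇒ baba

yes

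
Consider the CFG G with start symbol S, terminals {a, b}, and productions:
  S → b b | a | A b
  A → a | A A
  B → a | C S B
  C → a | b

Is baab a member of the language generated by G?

no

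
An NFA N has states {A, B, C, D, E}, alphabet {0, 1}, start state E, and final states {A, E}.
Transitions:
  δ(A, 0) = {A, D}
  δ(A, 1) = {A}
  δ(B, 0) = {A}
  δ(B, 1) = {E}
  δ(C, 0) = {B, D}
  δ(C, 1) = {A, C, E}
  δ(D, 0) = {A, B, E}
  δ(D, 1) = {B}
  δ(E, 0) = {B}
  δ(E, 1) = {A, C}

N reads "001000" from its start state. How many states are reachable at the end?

4

Start: {E}
read 0: {B}
read 0: {A}
read 1: {A}
read 0: {A, D}
read 0: {A, B, D, E}
read 0: {A, B, D, E}
Final reachable set {A, B, D, E} has 4 states.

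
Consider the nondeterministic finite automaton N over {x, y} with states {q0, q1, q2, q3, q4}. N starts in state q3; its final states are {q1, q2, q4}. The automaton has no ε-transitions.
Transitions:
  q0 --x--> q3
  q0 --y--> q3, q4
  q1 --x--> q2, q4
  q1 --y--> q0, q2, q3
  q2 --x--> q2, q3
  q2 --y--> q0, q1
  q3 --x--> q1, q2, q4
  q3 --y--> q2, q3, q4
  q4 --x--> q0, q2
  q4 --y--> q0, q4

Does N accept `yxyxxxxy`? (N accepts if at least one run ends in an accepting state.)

accepted

Start: {q3}
read y: {q2, q3, q4}
read x: {q0, q1, q2, q3, q4}
read y: {q0, q1, q2, q3, q4}
read x: {q0, q1, q2, q3, q4}
read x: {q0, q1, q2, q3, q4}
read x: {q0, q1, q2, q3, q4}
read x: {q0, q1, q2, q3, q4}
read y: {q0, q1, q2, q3, q4}
Reachable ∩ accepting = {q1, q2, q4} — nonempty.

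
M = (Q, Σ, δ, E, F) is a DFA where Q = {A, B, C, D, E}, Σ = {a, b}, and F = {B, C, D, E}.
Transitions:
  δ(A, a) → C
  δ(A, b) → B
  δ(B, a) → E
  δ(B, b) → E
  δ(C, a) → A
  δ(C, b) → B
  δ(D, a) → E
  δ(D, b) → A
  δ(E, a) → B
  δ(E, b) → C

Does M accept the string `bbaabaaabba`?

E --b--> C
C --b--> B
B --a--> E
E --a--> B
B --b--> E
E --a--> B
B --a--> E
E --a--> B
B --b--> E
E --b--> C
C --a--> A
End in state A, which is not an accepting state.

rejected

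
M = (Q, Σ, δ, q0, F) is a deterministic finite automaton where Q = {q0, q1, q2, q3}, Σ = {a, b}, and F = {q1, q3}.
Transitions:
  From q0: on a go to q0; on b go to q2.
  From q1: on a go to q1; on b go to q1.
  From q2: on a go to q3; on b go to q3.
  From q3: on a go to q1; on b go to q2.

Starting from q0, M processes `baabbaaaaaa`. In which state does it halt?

q1

q0 --b--> q2
q2 --a--> q3
q3 --a--> q1
q1 --b--> q1
q1 --b--> q1
q1 --a--> q1
q1 --a--> q1
q1 --a--> q1
q1 --a--> q1
q1 --a--> q1
q1 --a--> q1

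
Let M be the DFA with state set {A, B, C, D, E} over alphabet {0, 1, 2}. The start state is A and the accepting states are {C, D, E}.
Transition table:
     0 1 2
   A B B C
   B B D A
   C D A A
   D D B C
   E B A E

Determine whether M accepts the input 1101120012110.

accepted

A --1--> B
B --1--> D
D --0--> D
D --1--> B
B --1--> D
D --2--> C
C --0--> D
D --0--> D
D --1--> B
B --2--> A
A --1--> B
B --1--> D
D --0--> D
End in state D, which is an accepting state.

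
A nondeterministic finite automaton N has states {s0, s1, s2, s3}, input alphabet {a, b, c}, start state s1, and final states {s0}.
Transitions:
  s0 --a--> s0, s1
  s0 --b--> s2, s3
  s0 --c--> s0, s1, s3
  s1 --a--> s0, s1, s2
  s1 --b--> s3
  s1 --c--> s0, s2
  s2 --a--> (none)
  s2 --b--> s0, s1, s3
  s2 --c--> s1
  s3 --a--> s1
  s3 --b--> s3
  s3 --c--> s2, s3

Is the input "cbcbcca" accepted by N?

accepted

Start: {s1}
read c: {s0, s2}
read b: {s0, s1, s2, s3}
read c: {s0, s1, s2, s3}
read b: {s0, s1, s2, s3}
read c: {s0, s1, s2, s3}
read c: {s0, s1, s2, s3}
read a: {s0, s1, s2}
Reachable ∩ accepting = {s0} — nonempty.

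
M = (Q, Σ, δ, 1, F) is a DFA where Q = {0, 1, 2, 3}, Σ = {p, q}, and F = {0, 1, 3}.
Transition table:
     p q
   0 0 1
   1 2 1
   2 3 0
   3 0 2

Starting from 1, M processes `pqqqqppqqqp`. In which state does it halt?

1 --p--> 2
2 --q--> 0
0 --q--> 1
1 --q--> 1
1 --q--> 1
1 --p--> 2
2 --p--> 3
3 --q--> 2
2 --q--> 0
0 --q--> 1
1 --p--> 2

2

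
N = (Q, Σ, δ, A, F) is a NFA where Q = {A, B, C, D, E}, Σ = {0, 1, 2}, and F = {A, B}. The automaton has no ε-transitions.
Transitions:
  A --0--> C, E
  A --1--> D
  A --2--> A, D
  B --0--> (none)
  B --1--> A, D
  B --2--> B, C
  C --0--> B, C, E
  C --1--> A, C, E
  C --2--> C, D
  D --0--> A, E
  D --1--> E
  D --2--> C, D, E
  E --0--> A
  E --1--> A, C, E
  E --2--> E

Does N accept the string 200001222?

accepted

Start: {A}
read 2: {A, D}
read 0: {A, C, E}
read 0: {A, B, C, E}
read 0: {A, B, C, E}
read 0: {A, B, C, E}
read 1: {A, C, D, E}
read 2: {A, C, D, E}
read 2: {A, C, D, E}
read 2: {A, C, D, E}
Reachable ∩ accepting = {A} — nonempty.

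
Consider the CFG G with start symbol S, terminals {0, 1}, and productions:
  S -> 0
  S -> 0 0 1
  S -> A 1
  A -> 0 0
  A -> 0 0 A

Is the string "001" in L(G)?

S ⇒ 001

yes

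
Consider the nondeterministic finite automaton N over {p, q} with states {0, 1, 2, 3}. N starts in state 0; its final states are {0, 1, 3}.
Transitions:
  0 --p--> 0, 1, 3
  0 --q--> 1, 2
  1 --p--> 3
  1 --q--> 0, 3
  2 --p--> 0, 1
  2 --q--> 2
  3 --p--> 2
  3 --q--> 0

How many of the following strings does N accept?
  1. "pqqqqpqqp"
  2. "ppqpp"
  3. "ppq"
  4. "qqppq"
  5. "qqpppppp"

5

"pqqqqpqqp": accepted
"ppqpp": accepted
"ppq": accepted
"qqppq": accepted
"qqpppppp": accepted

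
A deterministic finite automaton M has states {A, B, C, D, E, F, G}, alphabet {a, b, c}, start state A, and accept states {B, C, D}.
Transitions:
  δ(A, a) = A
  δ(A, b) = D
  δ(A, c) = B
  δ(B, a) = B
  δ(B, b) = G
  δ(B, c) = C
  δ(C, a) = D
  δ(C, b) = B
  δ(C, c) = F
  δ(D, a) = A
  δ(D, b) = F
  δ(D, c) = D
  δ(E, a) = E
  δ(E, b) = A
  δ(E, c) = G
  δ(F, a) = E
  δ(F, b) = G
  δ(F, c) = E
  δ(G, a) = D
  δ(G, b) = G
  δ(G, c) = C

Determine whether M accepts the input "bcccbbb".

rejected

A --b--> D
D --c--> D
D --c--> D
D --c--> D
D --b--> F
F --b--> G
G --b--> G
End in state G, which is not an accepting state.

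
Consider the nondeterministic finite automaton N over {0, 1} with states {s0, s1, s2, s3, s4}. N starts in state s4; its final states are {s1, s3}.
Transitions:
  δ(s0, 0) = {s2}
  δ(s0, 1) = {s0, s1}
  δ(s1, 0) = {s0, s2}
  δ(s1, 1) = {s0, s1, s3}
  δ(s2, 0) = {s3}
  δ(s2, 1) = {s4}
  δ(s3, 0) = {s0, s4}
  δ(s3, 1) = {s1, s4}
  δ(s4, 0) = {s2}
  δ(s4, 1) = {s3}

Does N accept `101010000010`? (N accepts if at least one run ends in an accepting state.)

rejected

Start: {s4}
read 1: {s3}
read 0: {s0, s4}
read 1: {s0, s1, s3}
read 0: {s0, s2, s4}
read 1: {s0, s1, s3, s4}
read 0: {s0, s2, s4}
read 0: {s2, s3}
read 0: {s0, s3, s4}
read 0: {s0, s2, s4}
read 0: {s2, s3}
read 1: {s1, s4}
read 0: {s0, s2}
Reachable ∩ accepting = {} — empty.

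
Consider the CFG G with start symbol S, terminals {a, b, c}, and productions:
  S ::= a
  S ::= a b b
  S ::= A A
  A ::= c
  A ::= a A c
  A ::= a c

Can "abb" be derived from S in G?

yes

S ⇒ abb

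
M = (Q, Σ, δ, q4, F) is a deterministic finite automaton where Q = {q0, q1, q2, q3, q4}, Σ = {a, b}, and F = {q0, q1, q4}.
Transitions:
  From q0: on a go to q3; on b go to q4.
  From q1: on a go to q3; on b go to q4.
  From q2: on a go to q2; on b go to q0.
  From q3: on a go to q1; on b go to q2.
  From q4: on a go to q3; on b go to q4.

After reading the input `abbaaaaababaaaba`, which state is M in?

q4 --a--> q3
q3 --b--> q2
q2 --b--> q0
q0 --a--> q3
q3 --a--> q1
q1 --a--> q3
q3 --a--> q1
q1 --a--> q3
q3 --b--> q2
q2 --a--> q2
q2 --b--> q0
q0 --a--> q3
q3 --a--> q1
q1 --a--> q3
q3 --b--> q2
q2 --a--> q2

q2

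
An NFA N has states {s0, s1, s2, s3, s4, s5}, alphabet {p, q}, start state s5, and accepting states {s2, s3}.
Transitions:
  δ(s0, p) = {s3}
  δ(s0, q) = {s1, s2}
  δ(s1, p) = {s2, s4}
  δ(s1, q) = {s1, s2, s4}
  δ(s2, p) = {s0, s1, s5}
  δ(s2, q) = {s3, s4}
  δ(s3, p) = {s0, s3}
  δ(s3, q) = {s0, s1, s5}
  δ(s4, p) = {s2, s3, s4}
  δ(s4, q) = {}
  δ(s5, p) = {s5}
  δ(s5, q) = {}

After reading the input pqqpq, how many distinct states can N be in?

Start: {s5}
read p: {s5}
read q: {}
The reachable set is empty and stays empty for the remaining 3 symbols.
Final reachable set {} has 0 states.

0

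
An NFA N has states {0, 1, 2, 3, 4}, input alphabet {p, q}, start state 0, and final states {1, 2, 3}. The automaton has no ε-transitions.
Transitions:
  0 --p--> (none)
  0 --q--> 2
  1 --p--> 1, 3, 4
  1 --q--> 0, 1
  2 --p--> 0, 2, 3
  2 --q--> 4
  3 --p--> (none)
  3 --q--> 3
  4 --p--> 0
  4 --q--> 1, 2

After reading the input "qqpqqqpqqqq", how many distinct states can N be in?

Start: {0}
read q: {2}
read q: {4}
read p: {0}
read q: {2}
read q: {4}
read q: {1, 2}
read p: {0, 1, 2, 3, 4}
read q: {0, 1, 2, 3, 4}
read q: {0, 1, 2, 3, 4}
read q: {0, 1, 2, 3, 4}
read q: {0, 1, 2, 3, 4}
Final reachable set {0, 1, 2, 3, 4} has 5 states.

5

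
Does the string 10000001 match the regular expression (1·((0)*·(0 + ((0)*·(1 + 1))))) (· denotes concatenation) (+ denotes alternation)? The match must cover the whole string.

Split as 1·0000001: 1 matches 1 and ((0)*·(0+((0)*·(1+1)))) matches 0000001.

yes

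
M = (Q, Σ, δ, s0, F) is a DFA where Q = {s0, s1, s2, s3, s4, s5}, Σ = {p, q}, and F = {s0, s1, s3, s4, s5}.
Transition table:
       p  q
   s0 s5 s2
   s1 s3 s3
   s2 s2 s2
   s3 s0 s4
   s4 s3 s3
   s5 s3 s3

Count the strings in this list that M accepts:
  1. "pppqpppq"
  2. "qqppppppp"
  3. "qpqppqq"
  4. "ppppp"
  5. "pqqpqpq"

"pppqpppq": rejected
"qqppppppp": rejected
"qpqppqq": rejected
"ppppp": accepted
"pqqpqpq": accepted

2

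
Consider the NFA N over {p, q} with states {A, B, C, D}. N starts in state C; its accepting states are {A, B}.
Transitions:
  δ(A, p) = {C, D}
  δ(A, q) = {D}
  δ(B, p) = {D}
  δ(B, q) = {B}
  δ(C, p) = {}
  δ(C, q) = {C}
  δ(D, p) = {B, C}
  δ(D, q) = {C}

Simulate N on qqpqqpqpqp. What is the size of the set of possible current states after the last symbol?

0

Start: {C}
read q: {C}
read q: {C}
read p: {}
The reachable set is empty and stays empty for the remaining 7 symbols.
Final reachable set {} has 0 states.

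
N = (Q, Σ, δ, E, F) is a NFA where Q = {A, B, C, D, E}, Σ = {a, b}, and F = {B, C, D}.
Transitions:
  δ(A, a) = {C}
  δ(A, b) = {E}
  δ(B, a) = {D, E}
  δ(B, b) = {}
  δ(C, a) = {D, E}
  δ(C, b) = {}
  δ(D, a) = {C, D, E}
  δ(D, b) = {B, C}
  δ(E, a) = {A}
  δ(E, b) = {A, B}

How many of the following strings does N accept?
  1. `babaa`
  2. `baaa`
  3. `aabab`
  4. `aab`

2

`babaa`: accepted
`baaa`: accepted
`aabab`: rejected
`aab`: rejected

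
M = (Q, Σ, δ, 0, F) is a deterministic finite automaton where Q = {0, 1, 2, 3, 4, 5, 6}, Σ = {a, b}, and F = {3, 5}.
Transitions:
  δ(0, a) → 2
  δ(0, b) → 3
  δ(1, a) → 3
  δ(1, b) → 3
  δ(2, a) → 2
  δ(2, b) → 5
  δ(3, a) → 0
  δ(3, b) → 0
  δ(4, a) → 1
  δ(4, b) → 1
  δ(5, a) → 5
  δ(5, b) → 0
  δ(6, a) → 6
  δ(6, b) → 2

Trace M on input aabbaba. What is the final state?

5

0 --a--> 2
2 --a--> 2
2 --b--> 5
5 --b--> 0
0 --a--> 2
2 --b--> 5
5 --a--> 5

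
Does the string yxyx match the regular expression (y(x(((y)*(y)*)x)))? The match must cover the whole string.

Split as y·xyx: y matches y and (x(((y)*(y)*)x)) matches xyx.

yes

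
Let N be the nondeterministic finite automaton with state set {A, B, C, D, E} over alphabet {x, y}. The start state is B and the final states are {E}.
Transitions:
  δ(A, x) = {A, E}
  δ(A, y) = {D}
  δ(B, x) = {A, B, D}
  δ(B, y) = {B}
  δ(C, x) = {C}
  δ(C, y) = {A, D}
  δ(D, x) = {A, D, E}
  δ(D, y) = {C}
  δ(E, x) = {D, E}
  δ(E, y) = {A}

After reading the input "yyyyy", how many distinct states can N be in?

1

Start: {B}
read y: {B}
read y: {B}
read y: {B}
read y: {B}
read y: {B}
Final reachable set {B} has 1 state.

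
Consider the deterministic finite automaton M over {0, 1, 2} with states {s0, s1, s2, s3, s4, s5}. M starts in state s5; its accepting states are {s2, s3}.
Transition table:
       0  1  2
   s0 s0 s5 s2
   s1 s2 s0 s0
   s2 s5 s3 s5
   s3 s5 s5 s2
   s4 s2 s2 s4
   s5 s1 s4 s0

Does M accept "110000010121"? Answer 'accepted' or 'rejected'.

s5 --1--> s4
s4 --1--> s2
s2 --0--> s5
s5 --0--> s1
s1 --0--> s2
s2 --0--> s5
s5 --0--> s1
s1 --1--> s0
s0 --0--> s0
s0 --1--> s5
s5 --2--> s0
s0 --1--> s5
End in state s5, which is not an accepting state.

rejected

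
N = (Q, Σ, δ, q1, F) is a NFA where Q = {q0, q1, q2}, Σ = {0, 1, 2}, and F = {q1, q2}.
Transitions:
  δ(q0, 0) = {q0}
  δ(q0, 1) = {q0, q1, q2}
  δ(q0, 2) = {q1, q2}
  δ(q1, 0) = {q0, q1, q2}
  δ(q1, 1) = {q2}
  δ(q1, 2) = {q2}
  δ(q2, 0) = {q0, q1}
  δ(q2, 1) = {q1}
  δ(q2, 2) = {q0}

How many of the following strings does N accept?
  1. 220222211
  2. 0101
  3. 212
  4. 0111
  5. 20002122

220222211: accepted
0101: accepted
212: accepted
0111: accepted
20002122: accepted

5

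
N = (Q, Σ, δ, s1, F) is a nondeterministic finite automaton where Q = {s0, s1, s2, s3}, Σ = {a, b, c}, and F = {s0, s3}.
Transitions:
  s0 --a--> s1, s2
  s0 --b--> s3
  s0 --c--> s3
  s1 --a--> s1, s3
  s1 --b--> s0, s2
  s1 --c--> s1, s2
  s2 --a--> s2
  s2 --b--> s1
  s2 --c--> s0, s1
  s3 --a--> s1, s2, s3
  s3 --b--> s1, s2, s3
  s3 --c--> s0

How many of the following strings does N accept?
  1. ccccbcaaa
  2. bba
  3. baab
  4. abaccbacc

ccccbcaaa: accepted
bba: accepted
baab: accepted
abaccbacc: accepted

4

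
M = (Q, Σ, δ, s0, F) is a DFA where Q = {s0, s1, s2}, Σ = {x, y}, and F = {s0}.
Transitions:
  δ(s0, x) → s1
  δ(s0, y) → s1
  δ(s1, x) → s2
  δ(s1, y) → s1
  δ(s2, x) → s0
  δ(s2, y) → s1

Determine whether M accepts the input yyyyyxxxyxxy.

rejected

s0 --y--> s1
s1 --y--> s1
s1 --y--> s1
s1 --y--> s1
s1 --y--> s1
s1 --x--> s2
s2 --x--> s0
s0 --x--> s1
s1 --y--> s1
s1 --x--> s2
s2 --x--> s0
s0 --y--> s1
End in state s1, which is not an accepting state.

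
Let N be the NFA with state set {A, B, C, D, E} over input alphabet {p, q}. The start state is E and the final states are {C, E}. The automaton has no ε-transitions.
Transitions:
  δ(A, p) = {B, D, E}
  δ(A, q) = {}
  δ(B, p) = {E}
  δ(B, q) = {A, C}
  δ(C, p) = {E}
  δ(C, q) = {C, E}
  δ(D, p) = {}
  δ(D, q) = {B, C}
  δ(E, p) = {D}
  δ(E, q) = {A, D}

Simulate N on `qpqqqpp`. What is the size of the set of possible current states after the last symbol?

Start: {E}
read q: {A, D}
read p: {B, D, E}
read q: {A, B, C, D}
read q: {A, B, C, E}
read q: {A, C, D, E}
read p: {B, D, E}
read p: {D, E}
Final reachable set {D, E} has 2 states.

2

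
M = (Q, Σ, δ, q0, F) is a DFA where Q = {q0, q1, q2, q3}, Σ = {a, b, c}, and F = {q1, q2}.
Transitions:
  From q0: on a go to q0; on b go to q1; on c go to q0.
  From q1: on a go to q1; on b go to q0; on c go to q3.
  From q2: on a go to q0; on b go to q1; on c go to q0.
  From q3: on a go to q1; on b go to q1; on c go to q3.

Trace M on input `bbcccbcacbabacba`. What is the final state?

q0 --b--> q1
q1 --b--> q0
q0 --c--> q0
q0 --c--> q0
q0 --c--> q0
q0 --b--> q1
q1 --c--> q3
q3 --a--> q1
q1 --c--> q3
q3 --b--> q1
q1 --a--> q1
q1 --b--> q0
q0 --a--> q0
q0 --c--> q0
q0 --b--> q1
q1 --a--> q1

q1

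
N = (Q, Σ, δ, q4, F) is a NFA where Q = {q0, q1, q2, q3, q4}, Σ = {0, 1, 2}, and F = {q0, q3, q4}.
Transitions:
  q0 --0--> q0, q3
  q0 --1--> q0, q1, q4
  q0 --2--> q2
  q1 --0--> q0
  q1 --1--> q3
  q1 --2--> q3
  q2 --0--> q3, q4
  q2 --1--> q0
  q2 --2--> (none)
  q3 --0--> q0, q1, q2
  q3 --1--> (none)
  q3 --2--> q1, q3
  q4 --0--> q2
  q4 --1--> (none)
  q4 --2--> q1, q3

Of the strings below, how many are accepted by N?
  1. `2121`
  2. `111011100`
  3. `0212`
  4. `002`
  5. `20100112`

3

`2121`: accepted
`111011100`: rejected
`0212`: rejected
`002`: accepted
`20100112`: accepted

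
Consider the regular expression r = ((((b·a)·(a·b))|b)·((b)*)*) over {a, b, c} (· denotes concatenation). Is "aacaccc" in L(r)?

No split of aacaccc into u·v has (((b·a)·(a·b))|b) matching u and ((b)*)* matching v.

no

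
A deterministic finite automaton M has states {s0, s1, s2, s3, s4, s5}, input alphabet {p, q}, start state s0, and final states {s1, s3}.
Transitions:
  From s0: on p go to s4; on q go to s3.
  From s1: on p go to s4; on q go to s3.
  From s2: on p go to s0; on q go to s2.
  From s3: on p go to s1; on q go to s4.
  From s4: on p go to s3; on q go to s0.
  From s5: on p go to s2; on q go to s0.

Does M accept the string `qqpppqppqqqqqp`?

s0 --q--> s3
s3 --q--> s4
s4 --p--> s3
s3 --p--> s1
s1 --p--> s4
s4 --q--> s0
s0 --p--> s4
s4 --p--> s3
s3 --q--> s4
s4 --q--> s0
s0 --q--> s3
s3 --q--> s4
s4 --q--> s0
s0 --p--> s4
End in state s4, which is not an accepting state.

rejected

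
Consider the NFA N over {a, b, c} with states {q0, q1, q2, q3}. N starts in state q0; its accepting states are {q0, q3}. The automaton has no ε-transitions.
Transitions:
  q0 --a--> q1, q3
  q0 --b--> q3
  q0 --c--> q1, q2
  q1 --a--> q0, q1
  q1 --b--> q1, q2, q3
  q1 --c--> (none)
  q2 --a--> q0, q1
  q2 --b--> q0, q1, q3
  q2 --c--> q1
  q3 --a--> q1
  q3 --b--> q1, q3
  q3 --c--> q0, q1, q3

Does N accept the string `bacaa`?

rejected

Start: {q0}
read b: {q3}
read a: {q1}
read c: {}
The reachable set is empty and stays empty for the remaining 2 symbols.
Reachable ∩ accepting = {} — empty.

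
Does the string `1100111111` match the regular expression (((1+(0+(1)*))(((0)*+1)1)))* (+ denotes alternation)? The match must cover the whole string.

Split into 8 pieces 1 · 1 · 001 · 1 · 1 · 1 · 1 · 1; each matches ((1+(0+(1)*))(((0)*+1)1)).

yes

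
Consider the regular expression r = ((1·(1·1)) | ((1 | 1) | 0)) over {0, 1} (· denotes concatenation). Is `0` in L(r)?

yes

The right alternative ((1|1)|0) matches 0.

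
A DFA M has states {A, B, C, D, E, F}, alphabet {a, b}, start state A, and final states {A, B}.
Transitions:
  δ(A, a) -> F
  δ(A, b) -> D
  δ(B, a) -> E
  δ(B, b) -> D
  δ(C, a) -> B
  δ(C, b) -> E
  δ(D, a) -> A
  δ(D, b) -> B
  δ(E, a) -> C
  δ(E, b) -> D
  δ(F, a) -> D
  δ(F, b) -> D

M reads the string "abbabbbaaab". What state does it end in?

B

A --a--> F
F --b--> D
D --b--> B
B --a--> E
E --b--> D
D --b--> B
B --b--> D
D --a--> A
A --a--> F
F --a--> D
D --b--> B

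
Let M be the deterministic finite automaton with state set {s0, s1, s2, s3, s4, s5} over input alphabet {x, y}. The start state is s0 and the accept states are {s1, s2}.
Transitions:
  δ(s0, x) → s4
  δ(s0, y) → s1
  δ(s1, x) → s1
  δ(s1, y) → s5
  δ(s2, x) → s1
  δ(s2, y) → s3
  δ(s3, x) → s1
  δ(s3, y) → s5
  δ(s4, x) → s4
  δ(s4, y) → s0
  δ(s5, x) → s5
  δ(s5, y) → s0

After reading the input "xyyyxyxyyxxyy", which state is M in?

s0 --x--> s4
s4 --y--> s0
s0 --y--> s1
s1 --y--> s5
s5 --x--> s5
s5 --y--> s0
s0 --x--> s4
s4 --y--> s0
s0 --y--> s1
s1 --x--> s1
s1 --x--> s1
s1 --y--> s5
s5 --y--> s0

s0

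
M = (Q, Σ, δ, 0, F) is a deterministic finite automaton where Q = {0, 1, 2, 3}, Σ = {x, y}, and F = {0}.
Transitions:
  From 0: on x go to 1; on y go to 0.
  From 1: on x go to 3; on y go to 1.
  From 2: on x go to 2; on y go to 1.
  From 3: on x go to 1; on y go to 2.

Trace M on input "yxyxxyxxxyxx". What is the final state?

0 --y--> 0
0 --x--> 1
1 --y--> 1
1 --x--> 3
3 --x--> 1
1 --y--> 1
1 --x--> 3
3 --x--> 1
1 --x--> 3
3 --y--> 2
2 --x--> 2
2 --x--> 2

2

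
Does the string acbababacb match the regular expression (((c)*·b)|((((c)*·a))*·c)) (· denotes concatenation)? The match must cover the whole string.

no

Neither ((c)*·b) nor ((((c)*·a))*·c) matches acbababacb.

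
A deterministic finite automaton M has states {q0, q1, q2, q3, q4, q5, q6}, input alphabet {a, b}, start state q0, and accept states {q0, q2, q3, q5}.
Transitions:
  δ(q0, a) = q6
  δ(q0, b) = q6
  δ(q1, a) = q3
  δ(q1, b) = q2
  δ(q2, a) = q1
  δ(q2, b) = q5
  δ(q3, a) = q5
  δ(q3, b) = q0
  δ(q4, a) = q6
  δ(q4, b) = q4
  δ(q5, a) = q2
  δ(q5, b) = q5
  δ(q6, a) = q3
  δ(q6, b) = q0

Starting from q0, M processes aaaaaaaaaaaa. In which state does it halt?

q0 --a--> q6
q6 --a--> q3
q3 --a--> q5
q5 --a--> q2
q2 --a--> q1
q1 --a--> q3
q3 --a--> q5
q5 --a--> q2
q2 --a--> q1
q1 --a--> q3
q3 --a--> q5
q5 --a--> q2

q2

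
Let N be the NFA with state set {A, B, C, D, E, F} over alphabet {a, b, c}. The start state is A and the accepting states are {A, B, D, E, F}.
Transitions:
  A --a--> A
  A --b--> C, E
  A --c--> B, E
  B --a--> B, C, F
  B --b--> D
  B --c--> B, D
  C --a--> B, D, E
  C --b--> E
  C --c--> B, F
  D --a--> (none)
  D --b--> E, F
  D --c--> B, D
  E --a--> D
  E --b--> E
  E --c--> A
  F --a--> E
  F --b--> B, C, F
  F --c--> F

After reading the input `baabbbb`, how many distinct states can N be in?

5

Start: {A}
read b: {C, E}
read a: {B, D, E}
read a: {B, C, D, F}
read b: {B, C, D, E, F}
read b: {B, C, D, E, F}
read b: {B, C, D, E, F}
read b: {B, C, D, E, F}
Final reachable set {B, C, D, E, F} has 5 states.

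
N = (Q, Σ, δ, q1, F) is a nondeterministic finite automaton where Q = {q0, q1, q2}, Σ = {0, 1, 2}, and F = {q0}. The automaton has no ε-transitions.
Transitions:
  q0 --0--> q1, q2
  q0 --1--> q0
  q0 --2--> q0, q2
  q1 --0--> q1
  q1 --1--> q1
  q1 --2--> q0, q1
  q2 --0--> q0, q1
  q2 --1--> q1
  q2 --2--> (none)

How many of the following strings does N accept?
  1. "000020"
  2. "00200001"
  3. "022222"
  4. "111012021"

"000020": rejected
"00200001": accepted
"022222": accepted
"111012021": accepted

3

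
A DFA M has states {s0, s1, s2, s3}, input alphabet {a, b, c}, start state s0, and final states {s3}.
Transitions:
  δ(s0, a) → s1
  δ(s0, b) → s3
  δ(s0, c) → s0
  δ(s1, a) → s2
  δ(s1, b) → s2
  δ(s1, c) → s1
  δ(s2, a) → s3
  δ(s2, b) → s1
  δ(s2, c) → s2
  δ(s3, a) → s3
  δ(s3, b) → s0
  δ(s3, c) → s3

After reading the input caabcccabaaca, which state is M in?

s3

s0 --c--> s0
s0 --a--> s1
s1 --a--> s2
s2 --b--> s1
s1 --c--> s1
s1 --c--> s1
s1 --c--> s1
s1 --a--> s2
s2 --b--> s1
s1 --a--> s2
s2 --a--> s3
s3 --c--> s3
s3 --a--> s3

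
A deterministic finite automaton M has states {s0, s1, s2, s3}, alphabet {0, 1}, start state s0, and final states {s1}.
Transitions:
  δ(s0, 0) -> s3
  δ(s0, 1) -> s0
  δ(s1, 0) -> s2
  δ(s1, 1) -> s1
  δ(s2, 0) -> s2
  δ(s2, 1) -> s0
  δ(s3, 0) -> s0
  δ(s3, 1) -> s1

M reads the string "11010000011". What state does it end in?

s0 --1--> s0
s0 --1--> s0
s0 --0--> s3
s3 --1--> s1
s1 --0--> s2
s2 --0--> s2
s2 --0--> s2
s2 --0--> s2
s2 --0--> s2
s2 --1--> s0
s0 --1--> s0

s0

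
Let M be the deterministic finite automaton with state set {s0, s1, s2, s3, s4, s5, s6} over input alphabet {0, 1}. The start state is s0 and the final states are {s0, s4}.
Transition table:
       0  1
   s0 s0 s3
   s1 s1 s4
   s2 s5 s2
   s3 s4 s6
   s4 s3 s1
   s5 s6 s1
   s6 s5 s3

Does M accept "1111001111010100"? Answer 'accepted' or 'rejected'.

accepted

s0 --1--> s3
s3 --1--> s6
s6 --1--> s3
s3 --1--> s6
s6 --0--> s5
s5 --0--> s6
s6 --1--> s3
s3 --1--> s6
s6 --1--> s3
s3 --1--> s6
s6 --0--> s5
s5 --1--> s1
s1 --0--> s1
s1 --1--> s4
s4 --0--> s3
s3 --0--> s4
End in state s4, which is an accepting state.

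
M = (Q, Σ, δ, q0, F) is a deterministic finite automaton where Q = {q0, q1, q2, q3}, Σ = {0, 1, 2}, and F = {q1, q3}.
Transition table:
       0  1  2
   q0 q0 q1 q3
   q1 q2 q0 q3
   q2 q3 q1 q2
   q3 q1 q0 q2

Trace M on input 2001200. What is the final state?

q2

q0 --2--> q3
q3 --0--> q1
q1 --0--> q2
q2 --1--> q1
q1 --2--> q3
q3 --0--> q1
q1 --0--> q2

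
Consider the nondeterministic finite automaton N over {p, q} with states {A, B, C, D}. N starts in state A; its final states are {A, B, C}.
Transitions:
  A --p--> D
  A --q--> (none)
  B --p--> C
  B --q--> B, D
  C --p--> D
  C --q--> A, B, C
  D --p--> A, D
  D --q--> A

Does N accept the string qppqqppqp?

Start: {A}
read q: {}
The reachable set is empty and stays empty for the remaining 8 symbols.
Reachable ∩ accepting = {} — empty.

rejected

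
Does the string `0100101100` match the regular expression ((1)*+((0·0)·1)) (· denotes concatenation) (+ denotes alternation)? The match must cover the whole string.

Neither (1)* nor ((0·0)·1) matches 0100101100.

no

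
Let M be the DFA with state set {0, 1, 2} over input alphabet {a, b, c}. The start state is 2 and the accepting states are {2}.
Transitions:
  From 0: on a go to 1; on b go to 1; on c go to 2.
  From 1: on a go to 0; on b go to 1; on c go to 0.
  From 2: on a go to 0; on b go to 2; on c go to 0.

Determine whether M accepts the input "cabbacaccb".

rejected

2 --c--> 0
0 --a--> 1
1 --b--> 1
1 --b--> 1
1 --a--> 0
0 --c--> 2
2 --a--> 0
0 --c--> 2
2 --c--> 0
0 --b--> 1
End in state 1, which is not an accepting state.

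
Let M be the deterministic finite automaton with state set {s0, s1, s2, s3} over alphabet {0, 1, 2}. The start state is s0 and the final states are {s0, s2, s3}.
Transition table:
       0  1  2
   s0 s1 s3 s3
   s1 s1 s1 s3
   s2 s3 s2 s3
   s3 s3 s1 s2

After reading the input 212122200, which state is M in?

s0 --2--> s3
s3 --1--> s1
s1 --2--> s3
s3 --1--> s1
s1 --2--> s3
s3 --2--> s2
s2 --2--> s3
s3 --0--> s3
s3 --0--> s3

s3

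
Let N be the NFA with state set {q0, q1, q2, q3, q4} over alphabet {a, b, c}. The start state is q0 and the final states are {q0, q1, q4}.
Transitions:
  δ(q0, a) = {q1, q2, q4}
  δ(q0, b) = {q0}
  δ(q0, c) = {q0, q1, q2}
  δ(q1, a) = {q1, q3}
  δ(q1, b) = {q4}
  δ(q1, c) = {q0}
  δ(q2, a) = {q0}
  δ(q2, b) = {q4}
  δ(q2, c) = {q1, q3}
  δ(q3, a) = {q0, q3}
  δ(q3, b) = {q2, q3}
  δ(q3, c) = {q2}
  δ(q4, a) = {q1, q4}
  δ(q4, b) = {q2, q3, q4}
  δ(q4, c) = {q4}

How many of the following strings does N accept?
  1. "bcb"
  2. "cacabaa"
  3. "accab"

"bcb": accepted
"cacabaa": accepted
"accab": accepted

3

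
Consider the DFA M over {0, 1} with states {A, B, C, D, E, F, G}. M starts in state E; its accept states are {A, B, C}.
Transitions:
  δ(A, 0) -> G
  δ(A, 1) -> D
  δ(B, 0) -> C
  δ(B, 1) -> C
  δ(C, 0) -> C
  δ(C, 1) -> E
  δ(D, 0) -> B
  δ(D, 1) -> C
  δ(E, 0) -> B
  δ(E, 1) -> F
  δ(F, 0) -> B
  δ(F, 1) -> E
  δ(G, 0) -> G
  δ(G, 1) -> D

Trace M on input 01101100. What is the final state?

C

E --0--> B
B --1--> C
C --1--> E
E --0--> B
B --1--> C
C --1--> E
E --0--> B
B --0--> C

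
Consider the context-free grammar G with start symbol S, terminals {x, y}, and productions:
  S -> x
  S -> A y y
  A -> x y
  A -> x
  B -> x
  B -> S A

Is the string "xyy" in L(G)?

S ⇒ Ayy ⇒ xyy

yes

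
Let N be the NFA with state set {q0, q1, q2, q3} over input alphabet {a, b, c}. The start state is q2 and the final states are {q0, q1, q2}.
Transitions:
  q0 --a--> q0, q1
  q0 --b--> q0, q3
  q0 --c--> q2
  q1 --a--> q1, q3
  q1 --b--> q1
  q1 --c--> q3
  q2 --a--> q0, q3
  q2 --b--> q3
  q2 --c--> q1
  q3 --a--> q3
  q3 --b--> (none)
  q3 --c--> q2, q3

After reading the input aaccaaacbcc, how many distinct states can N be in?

3

Start: {q2}
read a: {q0, q3}
read a: {q0, q1, q3}
read c: {q2, q3}
read c: {q1, q2, q3}
read a: {q0, q1, q3}
read a: {q0, q1, q3}
read a: {q0, q1, q3}
read c: {q2, q3}
read b: {q3}
read c: {q2, q3}
read c: {q1, q2, q3}
Final reachable set {q1, q2, q3} has 3 states.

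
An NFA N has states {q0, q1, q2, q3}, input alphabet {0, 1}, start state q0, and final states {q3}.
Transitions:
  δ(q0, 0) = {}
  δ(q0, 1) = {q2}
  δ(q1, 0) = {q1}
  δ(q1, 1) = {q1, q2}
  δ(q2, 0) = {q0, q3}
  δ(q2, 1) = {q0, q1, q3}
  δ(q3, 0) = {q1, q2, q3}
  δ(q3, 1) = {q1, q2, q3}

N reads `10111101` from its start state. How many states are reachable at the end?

4

Start: {q0}
read 1: {q2}
read 0: {q0, q3}
read 1: {q1, q2, q3}
read 1: {q0, q1, q2, q3}
read 1: {q0, q1, q2, q3}
read 1: {q0, q1, q2, q3}
read 0: {q0, q1, q2, q3}
read 1: {q0, q1, q2, q3}
Final reachable set {q0, q1, q2, q3} has 4 states.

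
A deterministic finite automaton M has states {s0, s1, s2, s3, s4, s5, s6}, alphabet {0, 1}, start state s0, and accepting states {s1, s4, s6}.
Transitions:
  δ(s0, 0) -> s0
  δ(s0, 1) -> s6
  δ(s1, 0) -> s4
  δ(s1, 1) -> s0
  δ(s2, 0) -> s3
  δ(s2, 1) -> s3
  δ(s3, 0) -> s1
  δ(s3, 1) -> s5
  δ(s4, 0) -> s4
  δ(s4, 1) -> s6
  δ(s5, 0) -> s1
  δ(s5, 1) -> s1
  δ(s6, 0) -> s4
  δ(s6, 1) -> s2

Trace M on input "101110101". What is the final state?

s0 --1--> s6
s6 --0--> s4
s4 --1--> s6
s6 --1--> s2
s2 --1--> s3
s3 --0--> s1
s1 --1--> s0
s0 --0--> s0
s0 --1--> s6

s6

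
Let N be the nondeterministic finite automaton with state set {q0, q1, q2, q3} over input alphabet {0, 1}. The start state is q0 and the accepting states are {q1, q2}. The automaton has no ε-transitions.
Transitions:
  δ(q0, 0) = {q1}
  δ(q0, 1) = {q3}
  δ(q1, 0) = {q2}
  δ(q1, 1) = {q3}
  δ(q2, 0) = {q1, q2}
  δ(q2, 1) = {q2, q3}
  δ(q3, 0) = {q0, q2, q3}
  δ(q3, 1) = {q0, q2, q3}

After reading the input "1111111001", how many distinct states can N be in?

Start: {q0}
read 1: {q3}
read 1: {q0, q2, q3}
read 1: {q0, q2, q3}
read 1: {q0, q2, q3}
read 1: {q0, q2, q3}
read 1: {q0, q2, q3}
read 1: {q0, q2, q3}
read 0: {q0, q1, q2, q3}
read 0: {q0, q1, q2, q3}
read 1: {q0, q2, q3}
Final reachable set {q0, q2, q3} has 3 states.

3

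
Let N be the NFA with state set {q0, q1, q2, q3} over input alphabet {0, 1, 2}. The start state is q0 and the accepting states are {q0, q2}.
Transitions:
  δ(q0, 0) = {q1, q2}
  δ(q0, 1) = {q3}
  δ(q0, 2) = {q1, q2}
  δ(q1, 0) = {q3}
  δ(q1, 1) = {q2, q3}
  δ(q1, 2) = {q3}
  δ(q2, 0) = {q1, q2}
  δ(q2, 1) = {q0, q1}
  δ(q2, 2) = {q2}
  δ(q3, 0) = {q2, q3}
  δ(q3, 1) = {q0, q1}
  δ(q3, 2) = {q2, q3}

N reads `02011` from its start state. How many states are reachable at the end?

4

Start: {q0}
read 0: {q1, q2}
read 2: {q2, q3}
read 0: {q1, q2, q3}
read 1: {q0, q1, q2, q3}
read 1: {q0, q1, q2, q3}
Final reachable set {q0, q1, q2, q3} has 4 states.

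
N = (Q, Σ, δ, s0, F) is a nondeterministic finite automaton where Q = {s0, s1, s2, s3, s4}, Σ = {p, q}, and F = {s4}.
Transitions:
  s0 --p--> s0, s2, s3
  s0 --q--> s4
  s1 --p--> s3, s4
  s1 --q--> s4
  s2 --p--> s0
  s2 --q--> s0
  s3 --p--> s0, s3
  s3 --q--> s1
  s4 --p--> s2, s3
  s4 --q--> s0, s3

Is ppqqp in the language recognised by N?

Start: {s0}
read p: {s0, s2, s3}
read p: {s0, s2, s3}
read q: {s0, s1, s4}
read q: {s0, s3, s4}
read p: {s0, s2, s3}
Reachable ∩ accepting = {} — empty.

rejected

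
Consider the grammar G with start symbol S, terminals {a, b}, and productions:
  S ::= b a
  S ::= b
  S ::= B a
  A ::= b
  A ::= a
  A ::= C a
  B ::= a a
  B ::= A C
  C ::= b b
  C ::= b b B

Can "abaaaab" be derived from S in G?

no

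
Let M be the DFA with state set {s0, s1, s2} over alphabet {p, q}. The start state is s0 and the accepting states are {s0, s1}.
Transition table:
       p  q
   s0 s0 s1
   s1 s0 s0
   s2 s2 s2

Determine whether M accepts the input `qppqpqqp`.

accepted

s0 --q--> s1
s1 --p--> s0
s0 --p--> s0
s0 --q--> s1
s1 --p--> s0
s0 --q--> s1
s1 --q--> s0
s0 --p--> s0
End in state s0, which is an accepting state.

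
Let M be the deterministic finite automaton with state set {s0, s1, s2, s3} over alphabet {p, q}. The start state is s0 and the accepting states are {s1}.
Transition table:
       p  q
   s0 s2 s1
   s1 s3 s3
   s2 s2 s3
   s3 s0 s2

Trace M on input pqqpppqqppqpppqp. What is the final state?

s0 --p--> s2
s2 --q--> s3
s3 --q--> s2
s2 --p--> s2
s2 --p--> s2
s2 --p--> s2
s2 --q--> s3
s3 --q--> s2
s2 --p--> s2
s2 --p--> s2
s2 --q--> s3
s3 --p--> s0
s0 --p--> s2
s2 --p--> s2
s2 --q--> s3
s3 --p--> s0

s0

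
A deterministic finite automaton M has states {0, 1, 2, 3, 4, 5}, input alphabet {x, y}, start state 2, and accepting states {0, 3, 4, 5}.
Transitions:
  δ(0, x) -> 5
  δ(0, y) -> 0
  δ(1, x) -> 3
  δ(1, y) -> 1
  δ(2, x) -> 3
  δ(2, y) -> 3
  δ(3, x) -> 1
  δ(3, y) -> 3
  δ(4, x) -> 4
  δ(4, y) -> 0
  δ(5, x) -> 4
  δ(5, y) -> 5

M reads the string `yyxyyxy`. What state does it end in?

2 --y--> 3
3 --y--> 3
3 --x--> 1
1 --y--> 1
1 --y--> 1
1 --x--> 3
3 --y--> 3

3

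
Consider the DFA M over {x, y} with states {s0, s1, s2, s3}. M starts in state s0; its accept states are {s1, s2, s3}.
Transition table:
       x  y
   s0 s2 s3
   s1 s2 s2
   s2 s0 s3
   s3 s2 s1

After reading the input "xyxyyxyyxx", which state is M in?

s0 --x--> s2
s2 --y--> s3
s3 --x--> s2
s2 --y--> s3
s3 --y--> s1
s1 --x--> s2
s2 --y--> s3
s3 --y--> s1
s1 --x--> s2
s2 --x--> s0

s0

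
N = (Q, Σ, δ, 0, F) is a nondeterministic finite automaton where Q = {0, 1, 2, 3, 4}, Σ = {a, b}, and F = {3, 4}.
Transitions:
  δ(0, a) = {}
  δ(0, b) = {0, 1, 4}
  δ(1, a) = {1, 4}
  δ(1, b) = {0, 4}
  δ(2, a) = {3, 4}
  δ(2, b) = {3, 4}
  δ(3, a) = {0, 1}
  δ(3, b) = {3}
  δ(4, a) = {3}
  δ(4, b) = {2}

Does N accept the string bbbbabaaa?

Start: {0}
read b: {0, 1, 4}
read b: {0, 1, 2, 4}
read b: {0, 1, 2, 3, 4}
read b: {0, 1, 2, 3, 4}
read a: {0, 1, 3, 4}
read b: {0, 1, 2, 3, 4}
read a: {0, 1, 3, 4}
read a: {0, 1, 3, 4}
read a: {0, 1, 3, 4}
Reachable ∩ accepting = {3, 4} — nonempty.

accepted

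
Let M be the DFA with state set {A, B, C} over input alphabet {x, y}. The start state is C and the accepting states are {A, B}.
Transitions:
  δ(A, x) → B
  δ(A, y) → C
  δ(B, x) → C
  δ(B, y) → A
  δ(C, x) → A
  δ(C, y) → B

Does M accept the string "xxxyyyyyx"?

accepted

C --x--> A
A --x--> B
B --x--> C
C --y--> B
B --y--> A
A --y--> C
C --y--> B
B --y--> A
A --x--> B
End in state B, which is an accepting state.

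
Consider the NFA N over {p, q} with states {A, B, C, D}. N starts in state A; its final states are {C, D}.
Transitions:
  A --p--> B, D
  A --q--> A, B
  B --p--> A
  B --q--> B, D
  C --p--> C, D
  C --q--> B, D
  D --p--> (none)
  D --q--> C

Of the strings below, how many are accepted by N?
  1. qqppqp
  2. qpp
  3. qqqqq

3

qqppqp: accepted
qpp: accepted
qqqqq: accepted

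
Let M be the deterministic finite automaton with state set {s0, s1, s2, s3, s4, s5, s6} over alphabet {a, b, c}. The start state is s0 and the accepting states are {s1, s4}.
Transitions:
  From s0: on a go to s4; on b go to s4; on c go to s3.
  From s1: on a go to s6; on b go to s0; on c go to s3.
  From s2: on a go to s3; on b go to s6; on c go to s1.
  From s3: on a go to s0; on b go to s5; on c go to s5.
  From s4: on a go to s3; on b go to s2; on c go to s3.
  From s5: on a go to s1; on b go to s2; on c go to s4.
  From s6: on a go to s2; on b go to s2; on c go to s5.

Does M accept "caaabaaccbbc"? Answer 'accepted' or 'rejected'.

rejected

s0 --c--> s3
s3 --a--> s0
s0 --a--> s4
s4 --a--> s3
s3 --b--> s5
s5 --a--> s1
s1 --a--> s6
s6 --c--> s5
s5 --c--> s4
s4 --b--> s2
s2 --b--> s6
s6 --c--> s5
End in state s5, which is not an accepting state.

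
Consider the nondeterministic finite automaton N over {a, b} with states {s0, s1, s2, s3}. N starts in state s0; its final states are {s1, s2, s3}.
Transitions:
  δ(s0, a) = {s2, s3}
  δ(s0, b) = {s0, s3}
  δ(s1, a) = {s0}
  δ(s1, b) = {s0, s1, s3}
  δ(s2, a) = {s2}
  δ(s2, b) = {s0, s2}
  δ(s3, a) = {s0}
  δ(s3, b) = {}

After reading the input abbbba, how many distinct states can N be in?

3

Start: {s0}
read a: {s2, s3}
read b: {s0, s2}
read b: {s0, s2, s3}
read b: {s0, s2, s3}
read b: {s0, s2, s3}
read a: {s0, s2, s3}
Final reachable set {s0, s2, s3} has 3 states.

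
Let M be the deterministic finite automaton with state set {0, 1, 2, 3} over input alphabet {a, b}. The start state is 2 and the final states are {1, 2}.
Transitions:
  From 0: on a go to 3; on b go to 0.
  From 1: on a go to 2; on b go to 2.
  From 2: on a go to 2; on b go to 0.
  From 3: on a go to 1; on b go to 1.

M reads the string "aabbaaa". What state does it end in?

2

2 --a--> 2
2 --a--> 2
2 --b--> 0
0 --b--> 0
0 --a--> 3
3 --a--> 1
1 --a--> 2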